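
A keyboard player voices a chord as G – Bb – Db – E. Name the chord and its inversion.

The pitch classes G, Bb, Db, E arrange in thirds as E–G–Bb–Db: an E diminished seventh chord.
The lowest note is G, the third of the chord, so this is first inversion (figured bass 6/5).

E diminished seventh, first inversion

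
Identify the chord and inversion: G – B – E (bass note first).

E minor, first inversion

The pitch classes G, B, E arrange in thirds as E–G–B: an E minor triad.
G is the third of E minor; third in the bass means first inversion (figured bass 6).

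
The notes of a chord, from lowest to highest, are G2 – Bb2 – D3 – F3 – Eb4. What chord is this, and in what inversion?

Eb major ninth, first inversion

The pitch classes G, Bb, D, F, Eb arrange in thirds as Eb–G–Bb–D–F: an Eb major ninth chord.
The lowest note is G, the third of the chord, so this is first inversion.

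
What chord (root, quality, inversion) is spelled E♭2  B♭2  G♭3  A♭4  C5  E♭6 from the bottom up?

The pitch classes Eb, Bb, Gb, Ab, C arrange in thirds as Ab–C–Eb–Gb–Bb: an Ab dominant ninth chord.
Eb is the fifth of Ab dominant ninth; fifth in the bass means second inversion.

Ab dominant ninth, second inversion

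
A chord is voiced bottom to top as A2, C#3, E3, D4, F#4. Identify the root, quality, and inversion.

The distinct note names are A, C#, E, D, F#. Stacked in thirds they read D–F#–A–C#–E, which is a major ninth chord on D.
The lowest note is A, the fifth of the chord, so this is second inversion.

D major ninth, second inversion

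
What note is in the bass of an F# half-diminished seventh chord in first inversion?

F# half-diminished seventh is F#–A–C–E. First inversion places the third in the bass: A.

A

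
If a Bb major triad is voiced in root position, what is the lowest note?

Bb

The root of Bb major (Bb–D–F) is Bb; that is the bass in root position.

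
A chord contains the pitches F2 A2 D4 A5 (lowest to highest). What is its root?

D

F, A, D are the tones of a D minor triad (D–F–A), making D the root.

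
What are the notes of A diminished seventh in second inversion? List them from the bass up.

Eb, Gb, A, C

Spelling A diminished seventh: A–C–Eb–Gb. In second inversion the fifth is bass, giving Eb, Gb, A, C from the bottom.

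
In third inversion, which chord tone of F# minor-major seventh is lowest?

In third inversion the seventh is lowest. For F# minor-major seventh (F#–A–C#–E#) that is E#.

E#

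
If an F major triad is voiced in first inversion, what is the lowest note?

F major is F–A–C. First inversion places the third in the bass: A.

A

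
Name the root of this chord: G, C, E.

Reordering G, C, E into stacked thirds gives C–E–G; the bottom of that stack, C, is the root.

C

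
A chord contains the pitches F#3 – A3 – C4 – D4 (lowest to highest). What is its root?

The distinct letter names are F#, A, C, D. Arranged as a stack of thirds they read D–F#–A–C, so D is the root (a D dominant seventh chord).

D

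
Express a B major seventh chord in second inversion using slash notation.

Second inversion of B major seventh has the fifth (F#) in the bass. As a slash chord: Bmaj7/F#.

Bmaj7/F#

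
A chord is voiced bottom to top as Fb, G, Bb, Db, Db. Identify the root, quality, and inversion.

G diminished seventh, third inversion

The pitch classes Fb, G, Bb, Db arrange in thirds as G–Bb–Db–Fb: a G diminished seventh chord.
The lowest note is Fb, the seventh of the chord, so this is third inversion (figured bass 4/2).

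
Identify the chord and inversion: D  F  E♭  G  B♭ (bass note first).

Eb major ninth, third inversion

Reducing to letter names: D, F, Eb, G, Bb. These stack in thirds as Eb–G–Bb–D–F — an Eb major ninth chord.
D is the seventh of Eb major ninth; seventh in the bass means third inversion.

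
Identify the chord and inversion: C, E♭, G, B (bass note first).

C minor-major seventh, root position

The distinct note names are C, Eb, G, B. Stacked in thirds they read C–Eb–G–B, which is a minor-major seventh chord on C.
The lowest note is C, the root of the chord, so this is root position (figured bass 7).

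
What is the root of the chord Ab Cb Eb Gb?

Ab

Ab, Cb, Eb, Gb are the tones of an Ab minor seventh chord (Ab–Cb–Eb–Gb), making Ab the root.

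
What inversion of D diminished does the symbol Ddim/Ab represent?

Ddim/Ab means D diminished with Ab in the bass. Ab is the fifth of D diminished (D–F–Ab), so this is second inversion.

second inversion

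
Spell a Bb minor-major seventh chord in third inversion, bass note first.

The chord tones are Bb–Db–F–A. With the seventh (A) lowest for third inversion: A, Bb, Db, F.

A, Bb, Db, F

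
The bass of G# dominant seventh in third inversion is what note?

F#

G# dominant seventh is G#–B#–D#–F#. Third inversion places the seventh in the bass: F#.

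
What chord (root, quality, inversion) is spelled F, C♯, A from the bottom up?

The pitch classes F, C#, A arrange in thirds as F–A–C#: an F augmented triad.
With the root (F) in the bass, the chord is in root position (figured bass 5/3).

F augmented, root position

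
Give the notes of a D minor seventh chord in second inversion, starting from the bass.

A, C, D, F

The chord tones are D–F–A–C. With the fifth (A) lowest for second inversion: A, C, D, F.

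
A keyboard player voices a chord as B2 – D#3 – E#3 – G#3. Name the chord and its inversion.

The distinct note names are B, D#, E#, G#. Stacked in thirds they read E#–G#–B–D#, which is a half-diminished seventh chord on E#.
B is the fifth of E# half-diminished seventh; fifth in the bass means second inversion (figured bass 4/3).

E# half-diminished seventh, second inversion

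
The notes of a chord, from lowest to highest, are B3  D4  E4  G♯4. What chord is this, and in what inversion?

The pitch classes B, D, E, G# arrange in thirds as E–G#–B–D: an E dominant seventh chord.
The lowest note is B, the fifth of the chord, so this is second inversion (figured bass 4/3).

E dominant seventh, second inversion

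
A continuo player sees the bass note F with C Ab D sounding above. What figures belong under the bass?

6/5

The notes F, C, Ab, D stack in thirds as D–F–Ab–C — a D half-diminished seventh chord. The bass F is the third, so this is first inversion: figured 6/5.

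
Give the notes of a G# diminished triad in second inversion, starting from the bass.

D, G#, B

Spelling G# diminished: G#–B–D. In second inversion the fifth is bass, giving D, G#, B from the bottom.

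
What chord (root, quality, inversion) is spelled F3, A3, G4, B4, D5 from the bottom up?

G dominant ninth, third inversion

The pitch classes F, A, G, B, D arrange in thirds as G–B–D–F–A: a G dominant ninth chord.
The lowest note is F, the seventh of the chord, so this is third inversion.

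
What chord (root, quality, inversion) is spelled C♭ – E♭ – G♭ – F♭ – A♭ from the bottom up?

Reducing to letter names: Cb, Eb, Gb, Fb, Ab. These stack in thirds as Fb–Ab–Cb–Eb–Gb — an Fb major ninth chord.
Cb is the fifth of Fb major ninth; fifth in the bass means second inversion.

Fb major ninth, second inversion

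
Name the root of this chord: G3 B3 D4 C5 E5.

Reordering G, B, D, C, E into stacked thirds gives C–E–G–B–D; the bottom of that stack, C, is the root.

C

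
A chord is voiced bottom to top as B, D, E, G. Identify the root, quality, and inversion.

E minor seventh, second inversion

Reducing to letter names: B, D, E, G. These stack in thirds as E–G–B–D — an E minor seventh chord.
The lowest note is B, the fifth of the chord, so this is second inversion (figured bass 4/3).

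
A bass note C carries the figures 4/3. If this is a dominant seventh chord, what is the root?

F

The figures 4/3 mean the fifth of the chord is in the bass. If C is the fifth of a dominant seventh chord, the root is F (chord tones F–A–C–Eb).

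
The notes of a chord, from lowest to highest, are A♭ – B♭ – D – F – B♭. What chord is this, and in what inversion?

Bb dominant seventh, third inversion

Reducing to letter names: Ab, Bb, D, F. These stack in thirds as Bb–D–F–Ab — a Bb dominant seventh chord.
Ab is the seventh of Bb dominant seventh; seventh in the bass means third inversion (figured bass 4/2).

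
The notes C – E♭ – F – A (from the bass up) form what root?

Reordering C, Eb, F, A into stacked thirds gives F–A–C–Eb; the bottom of that stack, F, is the root.

F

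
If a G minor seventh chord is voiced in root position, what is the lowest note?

G

The root of G minor seventh (G–Bb–D–F) is G; that is the bass in root position.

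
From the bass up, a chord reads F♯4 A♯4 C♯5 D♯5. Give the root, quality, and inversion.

The pitch classes F#, A#, C#, D# arrange in thirds as D#–F#–A#–C#: a D# minor seventh chord.
The lowest note is F#, the third of the chord, so this is first inversion (figured bass 6/5).

D# minor seventh, first inversion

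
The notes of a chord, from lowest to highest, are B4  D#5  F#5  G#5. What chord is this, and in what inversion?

The pitch classes B, D#, F#, G# arrange in thirds as G#–B–D#–F#: a G# minor seventh chord.
With the third (B) in the bass, the chord is in first inversion (figured bass 6/5).

G# minor seventh, first inversion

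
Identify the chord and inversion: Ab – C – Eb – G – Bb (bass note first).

Reducing to letter names: Ab, C, Eb, G, Bb. These stack in thirds as Ab–C–Eb–G–Bb — an Ab major ninth chord.
Ab is the root of Ab major ninth; root in the bass means root position.

Ab major ninth, root position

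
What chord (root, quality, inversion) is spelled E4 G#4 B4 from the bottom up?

The pitch classes E, G#, B arrange in thirds as E–G#–B: an E major triad.
E is the root of E major; root in the bass means root position (figured bass 5/3).

E major, root position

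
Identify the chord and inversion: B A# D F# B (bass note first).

B minor-major seventh, root position

The distinct note names are B, A#, D, F#. Stacked in thirds they read B–D–F#–A#, which is a minor-major seventh chord on B.
B is the root of B minor-major seventh; root in the bass means root position (figured bass 7).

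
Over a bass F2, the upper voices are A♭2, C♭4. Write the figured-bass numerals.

The notes F, Ab, Cb stack in thirds as F–Ab–Cb — an F diminished triad. The bass F is the root, so this is root position: figured 5/3.

5/3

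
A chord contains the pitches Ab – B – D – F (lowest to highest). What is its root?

The distinct letter names are Ab, B, D, F. Arranged as a stack of thirds they read B–D–F–Ab, so B is the root (a B diminished seventh chord).

B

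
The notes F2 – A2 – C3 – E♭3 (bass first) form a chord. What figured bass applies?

7

The notes F, A, C, Eb stack in thirds as F–A–C–Eb — an F dominant seventh chord. The bass F is the root, so this is root position: figured 7.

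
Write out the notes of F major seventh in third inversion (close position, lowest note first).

F major seventh is F–A–C–E. Third inversion puts the seventh (E) in the bass, with the remaining tones above: E, F, A, C.

E, F, A, C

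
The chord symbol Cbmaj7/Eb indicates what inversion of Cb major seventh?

Cbmaj7/Eb means Cb major seventh with Eb in the bass. Eb is the third of Cb major seventh (Cb–Eb–Gb–Bb), so this is first inversion.

first inversion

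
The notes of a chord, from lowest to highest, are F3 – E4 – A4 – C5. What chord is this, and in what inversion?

The distinct note names are F, E, A, C. Stacked in thirds they read F–A–C–E, which is a major seventh chord on F.
F is the root of F major seventh; root in the bass means root position (figured bass 7).

F major seventh, root position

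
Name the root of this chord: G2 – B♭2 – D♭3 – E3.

E

Reordering G, Bb, Db, E into stacked thirds gives E–G–Bb–Db; the bottom of that stack, E, is the root.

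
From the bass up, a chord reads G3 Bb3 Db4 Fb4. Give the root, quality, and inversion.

Reducing to letter names: G, Bb, Db, Fb. These stack in thirds as G–Bb–Db–Fb — a G diminished seventh chord.
The lowest note is G, the root of the chord, so this is root position (figured bass 7).

G diminished seventh, root position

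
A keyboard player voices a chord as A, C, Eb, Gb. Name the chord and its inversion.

A diminished seventh, root position

The distinct note names are A, C, Eb, Gb. Stacked in thirds they read A–C–Eb–Gb, which is a diminished seventh chord on A.
With the root (A) in the bass, the chord is in root position (figured bass 7).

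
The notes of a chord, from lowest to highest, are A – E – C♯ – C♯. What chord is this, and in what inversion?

A major, root position

The pitch classes A, E, C# arrange in thirds as A–C#–E: an A major triad.
With the root (A) in the bass, the chord is in root position (figured bass 5/3).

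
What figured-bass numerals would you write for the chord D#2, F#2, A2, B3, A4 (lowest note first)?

The notes D#, F#, A, B stack in thirds as B–D#–F#–A — a B dominant seventh chord. The bass D# is the third, so this is first inversion: figured 6/5.

6/5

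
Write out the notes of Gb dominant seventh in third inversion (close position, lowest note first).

Fb, Gb, Bb, Db

The chord tones are Gb–Bb–Db–Fb. With the seventh (Fb) lowest for third inversion: Fb, Gb, Bb, Db.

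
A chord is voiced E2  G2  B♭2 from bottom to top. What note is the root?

The distinct letter names are E, G, Bb. Arranged as a stack of thirds they read E–G–Bb, so E is the root (an E diminished triad).

E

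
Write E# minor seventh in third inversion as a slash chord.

Third inversion of E# minor seventh has the seventh (D#) in the bass. As a slash chord: E#m7/D#.

E#m7/D#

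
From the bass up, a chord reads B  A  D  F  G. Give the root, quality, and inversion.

G dominant ninth, first inversion

Reducing to letter names: B, A, D, F, G. These stack in thirds as G–B–D–F–A — a G dominant ninth chord.
With the third (B) in the bass, the chord is in first inversion.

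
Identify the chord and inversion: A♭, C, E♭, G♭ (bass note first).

Ab dominant seventh, root position

Reducing to letter names: Ab, C, Eb, Gb. These stack in thirds as Ab–C–Eb–Gb — an Ab dominant seventh chord.
With the root (Ab) in the bass, the chord is in root position (figured bass 7).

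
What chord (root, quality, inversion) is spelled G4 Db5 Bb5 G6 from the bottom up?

The distinct note names are G, Db, Bb. Stacked in thirds they read G–Bb–Db, which is a diminished triad on G.
G is the root of G diminished; root in the bass means root position (figured bass 5/3).

G diminished, root position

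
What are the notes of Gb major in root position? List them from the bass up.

Gb, Bb, Db

Spelling Gb major: Gb–Bb–Db. In root position the root is bass, giving Gb, Bb, Db from the bottom.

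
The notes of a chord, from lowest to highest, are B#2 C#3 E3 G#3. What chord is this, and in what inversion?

C# minor-major seventh, third inversion

Reducing to letter names: B#, C#, E, G#. These stack in thirds as C#–E–G#–B# — a C# minor-major seventh chord.
B# is the seventh of C# minor-major seventh; seventh in the bass means third inversion (figured bass 4/2).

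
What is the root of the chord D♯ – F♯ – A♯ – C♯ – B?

B

The distinct letter names are D#, F#, A#, C#, B. Arranged as a stack of thirds they read B–D#–F#–A#–C#, so B is the root (a B major ninth chord).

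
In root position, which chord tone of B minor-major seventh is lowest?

The root of B minor-major seventh (B–D–F#–A#) is B; that is the bass in root position.

B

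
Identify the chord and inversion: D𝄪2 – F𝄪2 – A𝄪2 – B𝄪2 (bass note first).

B## half-diminished seventh, first inversion

The distinct note names are D##, F##, A##, B##. Stacked in thirds they read B##–D##–F##–A##, which is a half-diminished seventh chord on B##.
With the third (D##) in the bass, the chord is in first inversion (figured bass 6/5).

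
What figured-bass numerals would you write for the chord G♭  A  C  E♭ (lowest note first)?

The notes Gb, A, C, Eb stack in thirds as A–C–Eb–Gb — an A diminished seventh chord. The bass Gb is the seventh, so this is third inversion: figured 4/2.

4/2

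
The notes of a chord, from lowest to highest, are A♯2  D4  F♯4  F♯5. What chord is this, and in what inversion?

Reducing to letter names: A#, D, F#. These stack in thirds as D–F#–A# — a D augmented triad.
The lowest note is A#, the fifth of the chord, so this is second inversion (figured bass 6/4).

D augmented, second inversion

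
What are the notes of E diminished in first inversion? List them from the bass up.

The chord tones are E–G–Bb. With the third (G) lowest for first inversion: G, Bb, E.

G, Bb, E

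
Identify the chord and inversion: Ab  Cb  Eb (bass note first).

Ab minor, root position

The distinct note names are Ab, Cb, Eb. Stacked in thirds they read Ab–Cb–Eb, which is a minor triad on Ab.
The lowest note is Ab, the root of the chord, so this is root position (figured bass 5/3).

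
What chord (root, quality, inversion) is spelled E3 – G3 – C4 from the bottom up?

C major, first inversion

The distinct note names are E, G, C. Stacked in thirds they read C–E–G, which is a major triad on C.
The lowest note is E, the third of the chord, so this is first inversion (figured bass 6).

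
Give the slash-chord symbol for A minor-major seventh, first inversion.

First inversion of A minor-major seventh has the third (C) in the bass. As a slash chord: Am(maj7)/C.

Am(maj7)/C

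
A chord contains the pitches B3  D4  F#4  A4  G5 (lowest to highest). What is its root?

B, D, F#, A, G are the tones of a G major ninth chord (G–B–D–F#–A), making G the root.

G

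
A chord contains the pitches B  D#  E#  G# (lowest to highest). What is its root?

The distinct letter names are B, D#, E#, G#. Arranged as a stack of thirds they read E#–G#–B–D#, so E# is the root (an E# half-diminished seventh chord).

E#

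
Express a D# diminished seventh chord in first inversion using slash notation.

D#dim7/F#

First inversion of D# diminished seventh has the third (F#) in the bass. As a slash chord: D#dim7/F#.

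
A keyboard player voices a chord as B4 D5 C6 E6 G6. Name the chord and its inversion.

The distinct note names are B, D, C, E, G. Stacked in thirds they read C–E–G–B–D, which is a major ninth chord on C.
The lowest note is B, the seventh of the chord, so this is third inversion.

C major ninth, third inversion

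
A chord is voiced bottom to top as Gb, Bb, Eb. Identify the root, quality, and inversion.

The distinct note names are Gb, Bb, Eb. Stacked in thirds they read Eb–Gb–Bb, which is a minor triad on Eb.
The lowest note is Gb, the third of the chord, so this is first inversion (figured bass 6).

Eb minor, first inversion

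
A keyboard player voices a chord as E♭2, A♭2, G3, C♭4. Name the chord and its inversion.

The distinct note names are Eb, Ab, G, Cb. Stacked in thirds they read Ab–Cb–Eb–G, which is a minor-major seventh chord on Ab.
Eb is the fifth of Ab minor-major seventh; fifth in the bass means second inversion (figured bass 4/3).

Ab minor-major seventh, second inversion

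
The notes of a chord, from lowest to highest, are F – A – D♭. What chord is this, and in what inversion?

The distinct note names are F, A, Db. Stacked in thirds they read Db–F–A, which is an augmented triad on Db.
F is the third of Db augmented; third in the bass means first inversion (figured bass 6).

Db augmented, first inversion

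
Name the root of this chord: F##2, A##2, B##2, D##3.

B##

The distinct letter names are F##, A##, B##, D##. Arranged as a stack of thirds they read B##–D##–F##–A##, so B## is the root (a B## half-diminished seventh chord).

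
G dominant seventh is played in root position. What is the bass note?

G

In root position the root is lowest. For G dominant seventh (G–B–D–F) that is G.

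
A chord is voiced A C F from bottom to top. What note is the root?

F

A, C, F are the tones of an F major triad (F–A–C), making F the root.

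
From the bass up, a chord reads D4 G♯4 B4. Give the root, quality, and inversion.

The distinct note names are D, G#, B. Stacked in thirds they read G#–B–D, which is a diminished triad on G#.
With the fifth (D) in the bass, the chord is in second inversion (figured bass 6/4).

G# diminished, second inversion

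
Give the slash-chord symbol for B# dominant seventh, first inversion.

First inversion of B# dominant seventh has the third (D##) in the bass. As a slash chord: B#7/D##.

B#7/D##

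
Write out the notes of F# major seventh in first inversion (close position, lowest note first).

A#, C#, E#, F#

Spelling F# major seventh: F#–A#–C#–E#. In first inversion the third is bass, giving A#, C#, E#, F# from the bottom.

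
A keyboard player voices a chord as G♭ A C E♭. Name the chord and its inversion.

The distinct note names are Gb, A, C, Eb. Stacked in thirds they read A–C–Eb–Gb, which is a diminished seventh chord on A.
With the seventh (Gb) in the bass, the chord is in third inversion (figured bass 4/2).

A diminished seventh, third inversion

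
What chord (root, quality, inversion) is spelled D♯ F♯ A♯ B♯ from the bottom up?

B# half-diminished seventh, first inversion

The pitch classes D#, F#, A#, B# arrange in thirds as B#–D#–F#–A#: a B# half-diminished seventh chord.
With the third (D#) in the bass, the chord is in first inversion (figured bass 6/5).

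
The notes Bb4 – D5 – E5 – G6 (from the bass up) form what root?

E

The distinct letter names are Bb, D, E, G. Arranged as a stack of thirds they read E–G–Bb–D, so E is the root (an E half-diminished seventh chord).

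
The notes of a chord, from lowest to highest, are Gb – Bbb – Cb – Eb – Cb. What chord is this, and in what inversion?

The distinct note names are Gb, Bbb, Cb, Eb. Stacked in thirds they read Cb–Eb–Gb–Bbb, which is a dominant seventh chord on Cb.
Gb is the fifth of Cb dominant seventh; fifth in the bass means second inversion (figured bass 4/3).

Cb dominant seventh, second inversion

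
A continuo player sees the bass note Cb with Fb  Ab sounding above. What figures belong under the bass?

6/4

The notes Cb, Fb, Ab stack in thirds as Fb–Ab–Cb — an Fb major triad. The bass Cb is the fifth, so this is second inversion: figured 6/4.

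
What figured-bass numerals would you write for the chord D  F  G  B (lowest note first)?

4/3

The notes D, F, G, B stack in thirds as G–B–D–F — a G dominant seventh chord. The bass D is the fifth, so this is second inversion: figured 4/3.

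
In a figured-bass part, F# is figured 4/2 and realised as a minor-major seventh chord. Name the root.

G

The figures 4/2 mean the seventh of the chord is in the bass. If F# is the seventh of a minor-major seventh chord, the root is G (chord tones G–Bb–D–F#).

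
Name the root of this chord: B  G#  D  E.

Reordering B, G#, D, E into stacked thirds gives E–G#–B–D; the bottom of that stack, E, is the root.

E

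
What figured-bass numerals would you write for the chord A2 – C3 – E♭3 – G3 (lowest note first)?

The notes A, C, Eb, G stack in thirds as A–C–Eb–G — an A half-diminished seventh chord. The bass A is the root, so this is root position: figured 7.

7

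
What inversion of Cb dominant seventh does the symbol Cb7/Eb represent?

first inversion

Cb7/Eb means Cb dominant seventh with Eb in the bass. Eb is the third of Cb dominant seventh (Cb–Eb–Gb–Bbb), so this is first inversion.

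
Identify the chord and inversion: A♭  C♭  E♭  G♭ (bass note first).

Ab minor seventh, root position

The distinct note names are Ab, Cb, Eb, Gb. Stacked in thirds they read Ab–Cb–Eb–Gb, which is a minor seventh chord on Ab.
The lowest note is Ab, the root of the chord, so this is root position (figured bass 7).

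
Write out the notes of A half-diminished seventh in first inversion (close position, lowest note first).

The chord tones are A–C–Eb–G. With the third (C) lowest for first inversion: C, Eb, G, A.

C, Eb, G, A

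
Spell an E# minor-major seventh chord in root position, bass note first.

E# minor-major seventh is E#–G#–B#–D##. Root position puts the root (E#) in the bass, with the remaining tones above: E#, G#, B#, D##.

E#, G#, B#, D##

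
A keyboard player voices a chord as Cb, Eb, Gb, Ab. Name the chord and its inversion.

The distinct note names are Cb, Eb, Gb, Ab. Stacked in thirds they read Ab–Cb–Eb–Gb, which is a minor seventh chord on Ab.
The lowest note is Cb, the third of the chord, so this is first inversion (figured bass 6/5).

Ab minor seventh, first inversion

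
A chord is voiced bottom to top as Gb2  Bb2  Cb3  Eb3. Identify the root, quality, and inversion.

Cb major seventh, second inversion

Reducing to letter names: Gb, Bb, Cb, Eb. These stack in thirds as Cb–Eb–Gb–Bb — a Cb major seventh chord.
The lowest note is Gb, the fifth of the chord, so this is second inversion (figured bass 4/3).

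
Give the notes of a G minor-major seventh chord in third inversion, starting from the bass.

F#, G, Bb, D

Spelling G minor-major seventh: G–Bb–D–F#. In third inversion the seventh is bass, giving F#, G, Bb, D from the bottom.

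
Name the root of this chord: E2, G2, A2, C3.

E, G, A, C are the tones of an A minor seventh chord (A–C–E–G), making A the root.

A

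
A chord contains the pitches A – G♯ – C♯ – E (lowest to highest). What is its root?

Reordering A, G#, C#, E into stacked thirds gives A–C#–E–G#; the bottom of that stack, A, is the root.

A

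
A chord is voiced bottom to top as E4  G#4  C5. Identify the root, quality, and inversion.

The distinct note names are E, G#, C. Stacked in thirds they read C–E–G#, which is an augmented triad on C.
The lowest note is E, the third of the chord, so this is first inversion (figured bass 6).

C augmented, first inversion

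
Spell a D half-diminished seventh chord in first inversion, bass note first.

F, Ab, C, D

D half-diminished seventh is D–F–Ab–C. First inversion puts the third (F) in the bass, with the remaining tones above: F, Ab, C, D.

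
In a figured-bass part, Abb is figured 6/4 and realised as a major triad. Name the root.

Dbb

The figures 6/4 mean the fifth of the chord is in the bass. If Abb is the fifth of a major triad, the root is Dbb (chord tones Dbb–Fb–Abb).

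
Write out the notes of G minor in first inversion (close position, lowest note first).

The chord tones are G–Bb–D. With the third (Bb) lowest for first inversion: Bb, D, G.

Bb, D, G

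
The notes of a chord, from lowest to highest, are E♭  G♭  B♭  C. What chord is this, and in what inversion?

Reducing to letter names: Eb, Gb, Bb, C. These stack in thirds as C–Eb–Gb–Bb — a C half-diminished seventh chord.
The lowest note is Eb, the third of the chord, so this is first inversion (figured bass 6/5).

C half-diminished seventh, first inversion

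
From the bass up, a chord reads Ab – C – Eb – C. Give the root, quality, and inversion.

Ab major, root position

The pitch classes Ab, C, Eb arrange in thirds as Ab–C–Eb: an Ab major triad.
With the root (Ab) in the bass, the chord is in root position (figured bass 5/3).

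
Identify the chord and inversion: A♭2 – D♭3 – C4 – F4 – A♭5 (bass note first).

Db major seventh, second inversion

The pitch classes Ab, Db, C, F arrange in thirds as Db–F–Ab–C: a Db major seventh chord.
The lowest note is Ab, the fifth of the chord, so this is second inversion (figured bass 4/3).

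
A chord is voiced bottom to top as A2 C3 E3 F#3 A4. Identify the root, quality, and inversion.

F# half-diminished seventh, first inversion

The distinct note names are A, C, E, F#. Stacked in thirds they read F#–A–C–E, which is a half-diminished seventh chord on F#.
With the third (A) in the bass, the chord is in first inversion (figured bass 6/5).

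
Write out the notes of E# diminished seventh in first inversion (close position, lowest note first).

G#, B, D, E#

E# diminished seventh is E#–G#–B–D. First inversion puts the third (G#) in the bass, with the remaining tones above: G#, B, D, E#.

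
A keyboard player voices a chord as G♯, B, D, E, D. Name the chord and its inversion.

Reducing to letter names: G#, B, D, E. These stack in thirds as E–G#–B–D — an E dominant seventh chord.
The lowest note is G#, the third of the chord, so this is first inversion (figured bass 6/5).

E dominant seventh, first inversion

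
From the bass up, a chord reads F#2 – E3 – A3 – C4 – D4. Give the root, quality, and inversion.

The distinct note names are F#, E, A, C, D. Stacked in thirds they read D–F#–A–C–E, which is a dominant ninth chord on D.
F# is the third of D dominant ninth; third in the bass means first inversion.

D dominant ninth, first inversion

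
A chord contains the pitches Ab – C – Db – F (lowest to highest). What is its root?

The distinct letter names are Ab, C, Db, F. Arranged as a stack of thirds they read Db–F–Ab–C, so Db is the root (a Db major seventh chord).

Db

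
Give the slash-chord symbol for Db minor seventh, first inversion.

Dbm7/Fb

First inversion of Db minor seventh has the third (Fb) in the bass. As a slash chord: Dbm7/Fb.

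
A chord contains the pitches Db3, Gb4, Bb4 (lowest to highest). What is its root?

Db, Gb, Bb are the tones of a Gb major triad (Gb–Bb–Db), making Gb the root.

Gb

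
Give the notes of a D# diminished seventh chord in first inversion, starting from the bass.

F#, A, C, D#

The chord tones are D#–F#–A–C. With the third (F#) lowest for first inversion: F#, A, C, D#.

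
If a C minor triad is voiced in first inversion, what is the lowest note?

Eb

The third of C minor (C–Eb–G) is Eb; that is the bass in first inversion.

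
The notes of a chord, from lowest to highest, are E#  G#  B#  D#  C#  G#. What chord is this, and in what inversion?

C# major ninth, first inversion

The pitch classes E#, G#, B#, D#, C# arrange in thirds as C#–E#–G#–B#–D#: a C# major ninth chord.
E# is the third of C# major ninth; third in the bass means first inversion.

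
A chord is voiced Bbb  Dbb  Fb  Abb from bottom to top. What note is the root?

Bbb

The distinct letter names are Bbb, Dbb, Fb, Abb. Arranged as a stack of thirds they read Bbb–Dbb–Fb–Abb, so Bbb is the root (a Bbb minor seventh chord).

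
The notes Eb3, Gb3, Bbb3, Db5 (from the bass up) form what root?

Eb, Gb, Bbb, Db are the tones of an Eb half-diminished seventh chord (Eb–Gb–Bbb–Db), making Eb the root.

Eb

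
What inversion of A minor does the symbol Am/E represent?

Am/E means A minor with E in the bass. E is the fifth of A minor (A–C–E), so this is second inversion.

second inversion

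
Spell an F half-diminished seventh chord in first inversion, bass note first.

The chord tones are F–Ab–Cb–Eb. With the third (Ab) lowest for first inversion: Ab, Cb, Eb, F.

Ab, Cb, Eb, F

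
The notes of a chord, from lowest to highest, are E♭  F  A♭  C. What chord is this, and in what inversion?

F minor seventh, third inversion

The distinct note names are Eb, F, Ab, C. Stacked in thirds they read F–Ab–C–Eb, which is a minor seventh chord on F.
The lowest note is Eb, the seventh of the chord, so this is third inversion (figured bass 4/2).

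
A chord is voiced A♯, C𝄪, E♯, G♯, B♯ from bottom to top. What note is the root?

The distinct letter names are A#, C##, E#, G#, B#. Arranged as a stack of thirds they read A#–C##–E#–G#–B#, so A# is the root (an A# dominant ninth chord).

A#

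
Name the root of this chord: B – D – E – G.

E

Reordering B, D, E, G into stacked thirds gives E–G–B–D; the bottom of that stack, E, is the root.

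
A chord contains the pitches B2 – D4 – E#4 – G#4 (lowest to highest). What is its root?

Reordering B, D, E#, G# into stacked thirds gives E#–G#–B–D; the bottom of that stack, E#, is the root.

E#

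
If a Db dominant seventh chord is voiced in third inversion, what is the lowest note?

Cb

The seventh of Db dominant seventh (Db–F–Ab–Cb) is Cb; that is the bass in third inversion.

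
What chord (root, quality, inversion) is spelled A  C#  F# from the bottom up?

The pitch classes A, C#, F# arrange in thirds as F#–A–C#: an F# minor triad.
The lowest note is A, the third of the chord, so this is first inversion (figured bass 6).

F# minor, first inversion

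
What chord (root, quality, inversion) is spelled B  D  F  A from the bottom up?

The pitch classes B, D, F, A arrange in thirds as B–D–F–A: a B half-diminished seventh chord.
The lowest note is B, the root of the chord, so this is root position (figured bass 7).

B half-diminished seventh, root position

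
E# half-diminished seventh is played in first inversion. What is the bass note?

The third of E# half-diminished seventh (E#–G#–B–D#) is G#; that is the bass in first inversion.

G#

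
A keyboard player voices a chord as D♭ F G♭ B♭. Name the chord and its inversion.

Reducing to letter names: Db, F, Gb, Bb. These stack in thirds as Gb–Bb–Db–F — a Gb major seventh chord.
The lowest note is Db, the fifth of the chord, so this is second inversion (figured bass 4/3).

Gb major seventh, second inversion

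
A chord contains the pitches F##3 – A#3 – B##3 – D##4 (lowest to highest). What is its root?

B##

F##, A#, B##, D## are the tones of a B## diminished seventh chord (B##–D##–F##–A#), making B## the root.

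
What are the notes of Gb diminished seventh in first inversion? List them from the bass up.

Gb diminished seventh is Gb–Bbb–Dbb–Fbb. First inversion puts the third (Bbb) in the bass, with the remaining tones above: Bbb, Dbb, Fbb, Gb.

Bbb, Dbb, Fbb, Gb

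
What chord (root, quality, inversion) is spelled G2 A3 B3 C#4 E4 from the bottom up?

Reducing to letter names: G, A, B, C#, E. These stack in thirds as A–C#–E–G–B — an A dominant ninth chord.
G is the seventh of A dominant ninth; seventh in the bass means third inversion.

A dominant ninth, third inversion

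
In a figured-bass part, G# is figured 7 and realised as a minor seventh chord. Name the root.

G#

The figures 7 mean the root of the chord is in the bass. If G# is the root of a minor seventh chord, the root is G# (chord tones G#–B–D#–F#).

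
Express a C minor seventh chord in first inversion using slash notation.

First inversion of C minor seventh has the third (Eb) in the bass. As a slash chord: Cm7/Eb.

Cm7/Eb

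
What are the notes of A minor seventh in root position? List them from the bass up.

A, C, E, G

Spelling A minor seventh: A–C–E–G. In root position the root is bass, giving A, C, E, G from the bottom.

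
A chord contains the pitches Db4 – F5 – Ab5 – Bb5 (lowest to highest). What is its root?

Bb

Reordering Db, F, Ab, Bb into stacked thirds gives Bb–Db–F–Ab; the bottom of that stack, Bb, is the root.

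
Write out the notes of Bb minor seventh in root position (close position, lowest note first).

Bb, Db, F, Ab

Bb minor seventh is Bb–Db–F–Ab. Root position puts the root (Bb) in the bass, with the remaining tones above: Bb, Db, F, Ab.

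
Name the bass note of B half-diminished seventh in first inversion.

In first inversion the third is lowest. For B half-diminished seventh (B–D–F–A) that is D.

D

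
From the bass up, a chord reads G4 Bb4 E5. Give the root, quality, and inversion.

E diminished, first inversion

The pitch classes G, Bb, E arrange in thirds as E–G–Bb: an E diminished triad.
With the third (G) in the bass, the chord is in first inversion (figured bass 6).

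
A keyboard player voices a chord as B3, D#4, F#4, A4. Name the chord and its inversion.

The pitch classes B, D#, F#, A arrange in thirds as B–D#–F#–A: a B dominant seventh chord.
The lowest note is B, the root of the chord, so this is root position (figured bass 7).

B dominant seventh, root position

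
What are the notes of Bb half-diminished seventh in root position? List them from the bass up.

Bb, Db, Fb, Ab

The chord tones are Bb–Db–Fb–Ab. With the root (Bb) lowest for root position: Bb, Db, Fb, Ab.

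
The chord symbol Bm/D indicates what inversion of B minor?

first inversion

Bm/D means B minor with D in the bass. D is the third of B minor (B–D–F#), so this is first inversion.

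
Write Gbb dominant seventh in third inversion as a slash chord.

Gbb7/Fbb

Third inversion of Gbb dominant seventh has the seventh (Fbb) in the bass. As a slash chord: Gbb7/Fbb.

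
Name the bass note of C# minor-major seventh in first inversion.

C# minor-major seventh is C#–E–G#–B#. First inversion places the third in the bass: E.

E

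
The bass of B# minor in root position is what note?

B#

B# minor is B#–D#–F##. Root position places the root in the bass: B#.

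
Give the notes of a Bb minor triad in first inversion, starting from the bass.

Spelling Bb minor: Bb–Db–F. In first inversion the third is bass, giving Db, F, Bb from the bottom.

Db, F, Bb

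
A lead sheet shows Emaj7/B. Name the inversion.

Emaj7/B means E major seventh with B in the bass. B is the fifth of E major seventh (E–G#–B–D#), so this is second inversion.

second inversion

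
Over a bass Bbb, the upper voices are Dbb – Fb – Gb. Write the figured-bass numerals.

6/5

The notes Bbb, Dbb, Fb, Gb stack in thirds as Gb–Bbb–Dbb–Fb — a Gb half-diminished seventh chord. The bass Bbb is the third, so this is first inversion: figured 6/5.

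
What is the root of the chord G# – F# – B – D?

G#

G#, F#, B, D are the tones of a G# half-diminished seventh chord (G#–B–D–F#), making G# the root.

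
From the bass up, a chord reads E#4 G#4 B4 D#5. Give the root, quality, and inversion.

E# half-diminished seventh, root position

Reducing to letter names: E#, G#, B, D#. These stack in thirds as E#–G#–B–D# — an E# half-diminished seventh chord.
E# is the root of E# half-diminished seventh; root in the bass means root position (figured bass 7).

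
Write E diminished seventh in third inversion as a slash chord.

Edim7/Db

Third inversion of E diminished seventh has the seventh (Db) in the bass. As a slash chord: Edim7/Db.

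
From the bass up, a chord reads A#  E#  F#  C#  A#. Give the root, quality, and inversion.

The distinct note names are A#, E#, F#, C#. Stacked in thirds they read F#–A#–C#–E#, which is a major seventh chord on F#.
With the third (A#) in the bass, the chord is in first inversion (figured bass 6/5).

F# major seventh, first inversion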